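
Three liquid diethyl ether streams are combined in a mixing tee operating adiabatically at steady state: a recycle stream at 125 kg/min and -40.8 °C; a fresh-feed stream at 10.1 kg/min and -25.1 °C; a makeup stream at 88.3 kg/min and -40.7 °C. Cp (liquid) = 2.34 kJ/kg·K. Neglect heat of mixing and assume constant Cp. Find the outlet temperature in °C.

Energy balance with Q = 0: Σ ṁᵢCp,ᵢ(T_out − Tᵢ) = 0
Σ ṁᵢCp,ᵢTᵢ = 125×2.34×-40.8 + 10.1×2.34×-25.1 + 88.3×2.34×-40.7 = -20937
Σ ṁᵢCp,ᵢ = 125×2.34 + 10.1×2.34 + 88.3×2.34 = 522.76
T_out = -20937 / 522.76 = -40.051 °C

T_out = -40.1 °C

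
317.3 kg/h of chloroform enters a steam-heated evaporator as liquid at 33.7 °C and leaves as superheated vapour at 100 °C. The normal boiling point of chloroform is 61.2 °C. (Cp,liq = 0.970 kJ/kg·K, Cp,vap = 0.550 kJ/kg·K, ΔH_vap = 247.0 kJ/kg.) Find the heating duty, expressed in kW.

liquid 33.7→61.2 °C: 26.675 kJ/kg
vaporisation at 61.2 °C: 247 kJ/kg
vapour 61.2→100 °C: 21.34 kJ/kg
Δh = 26.675 + 247 + 21.34 = 295.01 kJ/kg
Q = ṁ·Δh = 317.3 kg/h × 295.01 kJ/kg = 93608 kJ/h
|Q| = 26.002 kW

Q = 26.0 kW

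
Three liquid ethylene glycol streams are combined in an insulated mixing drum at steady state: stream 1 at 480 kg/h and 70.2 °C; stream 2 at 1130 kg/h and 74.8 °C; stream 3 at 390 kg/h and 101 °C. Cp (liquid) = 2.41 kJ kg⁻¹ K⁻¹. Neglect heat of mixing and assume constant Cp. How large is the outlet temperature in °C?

T_out = 78.8 °C

No heat crosses the boundary, so H_out = H_in.
T_out = Σ ṁᵢCp,ᵢTᵢ / Σ ṁᵢCp,ᵢ
      = 379840 / 4820 = 78.805 °C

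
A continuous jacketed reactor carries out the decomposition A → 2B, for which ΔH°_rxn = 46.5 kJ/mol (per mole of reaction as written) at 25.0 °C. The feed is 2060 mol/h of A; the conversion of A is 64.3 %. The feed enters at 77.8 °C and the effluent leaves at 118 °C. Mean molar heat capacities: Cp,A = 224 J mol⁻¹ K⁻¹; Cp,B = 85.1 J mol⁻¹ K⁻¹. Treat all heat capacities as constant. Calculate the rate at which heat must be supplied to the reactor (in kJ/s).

Q_in = 20.4 kJ/s

Extent of reaction ξ = 0.643 × 2060 = 1324.6 mol/h
Reaction term: ξ·ΔH°_rxn = 1324.6 × 46.5 = 61593 kJ/h
Sensible, feed 77.8→25 °C: -24364 kJ/h
Outlet flows (mol/h): A 735.42, B 2649.2
Sensible, products 25→118 °C: 36287 kJ/h
Q = ΔH = 73515 kJ/h = 20.421 kW
Heat supplied = 20.421 kJ/s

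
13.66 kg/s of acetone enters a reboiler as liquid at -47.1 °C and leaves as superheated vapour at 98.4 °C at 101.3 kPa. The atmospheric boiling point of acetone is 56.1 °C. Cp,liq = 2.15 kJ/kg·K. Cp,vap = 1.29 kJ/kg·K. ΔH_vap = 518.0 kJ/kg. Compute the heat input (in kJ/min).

Q = 651000 kJ/min

liquid -47.1→56.1 °C: 221.88 kJ/kg
vaporisation at 56.1 °C: 518 kJ/kg
vapour 56.1→98.4 °C: 54.567 kJ/kg
Δh = 221.88 + 518 + 54.567 = 794.45 kJ/kg
Q = ṁ·Δh = 13.66 kg/s × 794.45 kJ/kg = 10852 kJ/s
|Q| = 10852 kW = 651130 kJ/min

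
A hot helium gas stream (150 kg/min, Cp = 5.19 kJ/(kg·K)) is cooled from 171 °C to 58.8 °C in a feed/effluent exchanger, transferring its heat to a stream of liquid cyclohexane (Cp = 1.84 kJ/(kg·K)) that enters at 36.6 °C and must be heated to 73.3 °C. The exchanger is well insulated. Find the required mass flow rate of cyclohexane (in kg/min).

Heat released by hot stream: Q = 150 × 5.19 × (171 − 58.8) = 87348 kJ/min
Energy balance on cold side (adiabatic exchanger): Q = ṁ_c·Cp_c·(T_c,out − T_c,in)
ṁ_c = 87348 / [1.84 × (73.3 − 36.6)] = 1293.5 kg/min

ṁ_c = 1290 kg/min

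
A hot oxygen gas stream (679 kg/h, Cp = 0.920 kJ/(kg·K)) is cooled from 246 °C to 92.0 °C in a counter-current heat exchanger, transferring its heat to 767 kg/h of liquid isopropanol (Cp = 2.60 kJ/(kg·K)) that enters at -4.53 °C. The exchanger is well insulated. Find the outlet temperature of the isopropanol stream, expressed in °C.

Heat released by hot stream: Q = 679 × 0.920 × (246 − 92.0) = 96201 kJ/h
Energy balance on cold side (adiabatic exchanger): Q = ṁ_c·Cp_c·(T_c,out − T_c,in)
T_c,out = -4.53 + 96201/(767 × 2.60) = 43.71 °C

T_c,out = 43.7 °C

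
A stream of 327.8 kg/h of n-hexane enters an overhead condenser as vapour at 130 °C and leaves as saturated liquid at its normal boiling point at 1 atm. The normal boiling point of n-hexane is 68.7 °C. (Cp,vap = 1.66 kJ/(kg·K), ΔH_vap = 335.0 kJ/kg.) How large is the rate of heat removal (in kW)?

vapour 130→68.7 °C: -101.76 kJ/kg
condensation at 68.7 °C: -335 kJ/kg
Δh = -101.76 + -335 = -436.76 kJ/kg
Q = ṁ·Δh = 327.8 kg/h × -436.76 kJ/kg = -143170 kJ/h
|Q| = 39.769 kW

Q_c = 39.8 kW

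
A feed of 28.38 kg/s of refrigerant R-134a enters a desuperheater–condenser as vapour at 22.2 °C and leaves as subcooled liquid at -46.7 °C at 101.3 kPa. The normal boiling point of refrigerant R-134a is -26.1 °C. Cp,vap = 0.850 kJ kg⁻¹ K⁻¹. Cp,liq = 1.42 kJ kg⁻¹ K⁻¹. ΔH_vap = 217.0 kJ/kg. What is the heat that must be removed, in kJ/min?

vapour 22.2→-26.1 °C: -41.055 kJ/kg
condensation at -26.1 °C: -217 kJ/kg
liquid -26.1→-46.7 °C: -29.252 kJ/kg
Δh = -41.055 + -217 + -29.252 = -287.31 kJ/kg
Q = ṁ·Δh = 28.38 kg/s × -287.31 kJ/kg = -8153.8 kJ/s
|Q| = 8153.8 kW = 489230 kJ/min

Q_c = 489000 kJ/min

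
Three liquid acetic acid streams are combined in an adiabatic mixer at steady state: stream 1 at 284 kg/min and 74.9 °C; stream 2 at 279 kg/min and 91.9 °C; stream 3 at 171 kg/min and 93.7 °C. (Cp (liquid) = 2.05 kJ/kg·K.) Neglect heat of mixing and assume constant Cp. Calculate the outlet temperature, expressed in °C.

T_out = 85.7 °C

Energy balance with Q = 0: Σ ṁᵢCp,ᵢ(T_out − Tᵢ) = 0
Σ ṁᵢCp,ᵢTᵢ = 284×2.05×74.9 + 279×2.05×91.9 + 171×2.05×93.7 = 129020
Σ ṁᵢCp,ᵢ = 284×2.05 + 279×2.05 + 171×2.05 = 1504.7
T_out = 129020 / 1504.7 = 85.742 °C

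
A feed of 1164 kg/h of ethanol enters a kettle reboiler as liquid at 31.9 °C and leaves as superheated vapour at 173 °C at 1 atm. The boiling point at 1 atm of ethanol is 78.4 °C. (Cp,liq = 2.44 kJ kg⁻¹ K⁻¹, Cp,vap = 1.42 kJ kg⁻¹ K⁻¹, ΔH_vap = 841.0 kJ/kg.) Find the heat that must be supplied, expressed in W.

liquid 31.9→78.4 °C: 113.46 kJ/kg
vaporisation at 78.4 °C: 841 kJ/kg
vapour 78.4→173 °C: 134.33 kJ/kg
Δh = 113.46 + 841 + 134.33 = 1088.8 kJ/kg
Q = ṁ·Δh = 1164 kg/h × 1088.8 kJ/kg = 1.2674e+06 kJ/h
|Q| = 352.04 kW = 352040 W

Q = 352000 W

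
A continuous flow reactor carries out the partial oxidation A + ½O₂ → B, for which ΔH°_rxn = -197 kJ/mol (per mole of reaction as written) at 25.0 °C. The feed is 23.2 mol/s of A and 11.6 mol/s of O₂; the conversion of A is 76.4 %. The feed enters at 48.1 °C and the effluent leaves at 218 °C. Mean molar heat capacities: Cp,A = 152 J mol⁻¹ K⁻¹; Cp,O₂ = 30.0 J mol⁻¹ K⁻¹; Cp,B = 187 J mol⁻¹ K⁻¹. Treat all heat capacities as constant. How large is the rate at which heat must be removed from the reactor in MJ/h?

Extent of reaction ξ = 0.764 × 23.2 = 17.725 mol/s
Reaction term: ξ·ΔH°_rxn = 17.725 × -197 = -3491.8 kJ/s
Sensible, feed 48.1→25 °C: -89.499 kJ/s
Outlet flows (mol/s): A 5.4752, O₂ 2.7376, B 17.725
Sensible, products 25→218 °C: 816.18 kJ/s
Q = ΔH = -2765.1 kJ/s = -2765.1 kW
Heat removed = 9954.4 MJ/h

Q_out = 9950 MJ/h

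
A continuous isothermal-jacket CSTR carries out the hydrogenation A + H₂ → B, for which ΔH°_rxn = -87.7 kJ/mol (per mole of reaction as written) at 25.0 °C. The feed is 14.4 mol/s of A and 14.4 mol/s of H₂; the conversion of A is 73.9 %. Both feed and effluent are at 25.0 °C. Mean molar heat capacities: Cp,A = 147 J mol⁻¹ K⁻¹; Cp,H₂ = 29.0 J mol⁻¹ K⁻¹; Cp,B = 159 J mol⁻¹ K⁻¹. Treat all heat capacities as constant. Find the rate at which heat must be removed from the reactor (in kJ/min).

Q_out = 56000 kJ/min

Extent of reaction ξ = 0.739 × 14.4 = 10.642 mol/s
Reaction term: ξ·ΔH°_rxn = 10.642 × -87.7 = -933.27 kJ/s
Q = ΔH = -933.27 kJ/s = -933.27 kW
Heat removed = 55996 kJ/min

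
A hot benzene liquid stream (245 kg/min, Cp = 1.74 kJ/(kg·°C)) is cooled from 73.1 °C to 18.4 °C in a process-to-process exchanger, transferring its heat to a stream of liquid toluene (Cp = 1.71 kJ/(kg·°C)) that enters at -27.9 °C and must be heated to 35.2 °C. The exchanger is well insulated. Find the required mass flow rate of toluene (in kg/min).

Heat released by hot stream: Q = 245 × 1.74 × (73.1 − 18.4) = 23319 kJ/min
Energy balance on cold side (adiabatic exchanger): Q = ṁ_c·Cp_c·(T_c,out − T_c,in)
ṁ_c = 23319 / [1.71 × (35.2 − -27.9)] = 216.11 kg/min

ṁ_c = 216 kg/min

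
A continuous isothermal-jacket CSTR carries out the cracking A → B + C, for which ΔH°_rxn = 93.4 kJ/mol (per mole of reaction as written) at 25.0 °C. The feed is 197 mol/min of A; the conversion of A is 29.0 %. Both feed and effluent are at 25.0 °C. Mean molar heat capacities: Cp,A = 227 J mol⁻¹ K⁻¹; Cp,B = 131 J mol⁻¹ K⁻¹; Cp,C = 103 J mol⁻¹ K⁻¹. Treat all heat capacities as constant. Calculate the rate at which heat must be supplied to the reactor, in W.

Extent of reaction ξ = 0.290 × 197 = 57.13 mol/min
Reaction term: ξ·ΔH°_rxn = 57.13 × 93.4 = 5335.9 kJ/min
Q = ΔH = 5335.9 kJ/min = 88.932 kW
Heat supplied = 88932 W

Q_in = 88900 W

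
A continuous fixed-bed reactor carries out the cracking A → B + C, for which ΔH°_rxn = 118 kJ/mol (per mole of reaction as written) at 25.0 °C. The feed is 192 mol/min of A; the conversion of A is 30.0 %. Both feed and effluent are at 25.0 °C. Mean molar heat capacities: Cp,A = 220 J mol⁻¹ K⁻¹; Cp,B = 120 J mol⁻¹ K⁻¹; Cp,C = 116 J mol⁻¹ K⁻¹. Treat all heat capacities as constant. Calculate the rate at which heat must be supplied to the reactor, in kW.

Q_in = 113 kW

Extent of reaction ξ = 0.300 × 192 = 57.6 mol/min
Reaction term: ξ·ΔH°_rxn = 57.6 × 118 = 6796.8 kJ/min
Q = ΔH = 6796.8 kJ/min = 113.28 kW
Heat supplied = 113.28 kW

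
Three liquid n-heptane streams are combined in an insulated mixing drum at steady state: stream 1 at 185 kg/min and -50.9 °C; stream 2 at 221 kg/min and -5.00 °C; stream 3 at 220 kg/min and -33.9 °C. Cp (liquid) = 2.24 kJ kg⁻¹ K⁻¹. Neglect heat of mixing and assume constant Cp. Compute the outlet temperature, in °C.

T_out = -28.7 °C

Energy balance with Q = 0: Σ ṁᵢCp,ᵢ(T_out − Tᵢ) = 0
T_out = Σ ṁᵢCp,ᵢTᵢ / Σ ṁᵢCp,ᵢ
      = -40274 / 1402.2 = -28.721 °C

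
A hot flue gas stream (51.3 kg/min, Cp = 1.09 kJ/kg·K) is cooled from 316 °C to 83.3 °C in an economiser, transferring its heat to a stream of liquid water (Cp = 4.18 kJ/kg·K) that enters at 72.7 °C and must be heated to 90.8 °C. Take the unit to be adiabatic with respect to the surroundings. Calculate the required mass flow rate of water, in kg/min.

Heat released by hot stream: Q = 51.3 × 1.09 × (316 − 83.3) = 13012 kJ/min
Energy balance on cold side (adiabatic exchanger): Q = ṁ_c·Cp_c·(T_c,out − T_c,in)
ṁ_c = 13012 / [4.18 × (90.8 − 72.7)] = 171.98 kg/min

ṁ_c = 172 kg/min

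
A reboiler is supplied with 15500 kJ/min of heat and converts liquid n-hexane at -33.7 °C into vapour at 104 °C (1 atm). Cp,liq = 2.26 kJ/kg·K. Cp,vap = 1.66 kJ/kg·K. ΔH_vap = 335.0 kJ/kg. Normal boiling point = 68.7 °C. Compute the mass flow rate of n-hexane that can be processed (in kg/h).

Δh = 2.26×(68.7−-33.7) + 335.0 + 1.66×(104−68.7) = 625.02 kJ/kg
Q = 15500 kJ/min = 258.33 kJ/s = 930000 kJ/h
ṁ = Q/Δh = 930000 / 625.02 = 1487.9 kg/h

ṁ = 1490 kg/h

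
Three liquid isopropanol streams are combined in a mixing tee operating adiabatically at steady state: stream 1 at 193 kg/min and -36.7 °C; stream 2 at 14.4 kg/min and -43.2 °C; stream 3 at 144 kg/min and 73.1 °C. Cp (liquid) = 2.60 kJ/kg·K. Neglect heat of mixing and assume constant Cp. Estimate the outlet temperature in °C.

Energy balance with Q = 0: Σ ṁᵢCp,ᵢ(T_out − Tᵢ) = 0
T_out = Σ ṁᵢCp,ᵢTᵢ / Σ ṁᵢCp,ᵢ
      = 7335.2 / 913.64 = 8.0285 °C

T_out = 8.03 °C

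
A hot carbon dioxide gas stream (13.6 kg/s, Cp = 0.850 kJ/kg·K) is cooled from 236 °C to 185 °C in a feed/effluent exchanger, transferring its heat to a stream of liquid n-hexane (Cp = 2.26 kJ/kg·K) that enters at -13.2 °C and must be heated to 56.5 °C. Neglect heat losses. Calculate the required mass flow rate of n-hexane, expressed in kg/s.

Heat released by hot stream: Q = 13.6 × 0.850 × (236 − 185) = 589.56 kJ/s
Energy balance on cold side (adiabatic exchanger): Q = ṁ_c·Cp_c·(T_c,out − T_c,in)
ṁ_c = 589.56 / [2.26 × (56.5 − -13.2)] = 3.7427 kg/s

ṁ_c = 3.74 kg/s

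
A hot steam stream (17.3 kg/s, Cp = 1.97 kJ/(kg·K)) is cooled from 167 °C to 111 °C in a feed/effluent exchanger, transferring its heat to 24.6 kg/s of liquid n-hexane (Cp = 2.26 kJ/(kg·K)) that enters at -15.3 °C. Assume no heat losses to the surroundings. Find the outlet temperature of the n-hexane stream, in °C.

Heat released by hot stream: Q = 17.3 × 1.97 × (167 − 111) = 1908.5 kJ/s
Energy balance on cold side (adiabatic exchanger): Q = ṁ_c·Cp_c·(T_c,out − T_c,in)
T_c,out = -15.3 + 1908.5/(24.6 × 2.26) = 19.029 °C

T_c,out = 19.0 °C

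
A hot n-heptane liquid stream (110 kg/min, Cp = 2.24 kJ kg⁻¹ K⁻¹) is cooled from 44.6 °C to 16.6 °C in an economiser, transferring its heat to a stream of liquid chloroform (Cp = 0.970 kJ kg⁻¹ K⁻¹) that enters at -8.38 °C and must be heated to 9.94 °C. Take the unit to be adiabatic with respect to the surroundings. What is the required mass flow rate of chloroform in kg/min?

Heat released by hot stream: Q = 110 × 2.24 × (44.6 − 16.6) = 6899.2 kJ/min
Energy balance on cold side (adiabatic exchanger): Q = ṁ_c·Cp_c·(T_c,out − T_c,in)
ṁ_c = 6899.2 / [0.970 × (9.94 − -8.38)] = 388.24 kg/min

ṁ_c = 388 kg/min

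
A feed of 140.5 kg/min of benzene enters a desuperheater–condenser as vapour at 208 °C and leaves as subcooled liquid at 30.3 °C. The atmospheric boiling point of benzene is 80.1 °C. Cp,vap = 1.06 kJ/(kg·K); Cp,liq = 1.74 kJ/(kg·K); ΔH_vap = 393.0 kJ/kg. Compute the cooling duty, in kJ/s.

vapour 208→80.1 °C: -135.57 kJ/kg
condensation at 80.1 °C: -393 kJ/kg
liquid 80.1→30.3 °C: -86.652 kJ/kg
Δh = -135.57 + -393 + -86.652 = -615.23 kJ/kg
Q = ṁ·Δh = 140.5 kg/min × -615.23 kJ/kg = -86439 kJ/min
|Q| = 1440.7 kW

Q_c = 1440 kJ/s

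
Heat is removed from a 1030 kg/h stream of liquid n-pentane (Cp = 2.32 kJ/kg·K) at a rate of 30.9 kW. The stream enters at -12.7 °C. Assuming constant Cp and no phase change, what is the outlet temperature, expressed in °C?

Q = 30.9 kW = 111240 kJ/h
ΔT = Q/(ṁ·Cp) = 111240/(1030×2.32) = 46.552 K
T_out = -12.7 − 46.552 = -59.252 °C

T_out = -59.3 °C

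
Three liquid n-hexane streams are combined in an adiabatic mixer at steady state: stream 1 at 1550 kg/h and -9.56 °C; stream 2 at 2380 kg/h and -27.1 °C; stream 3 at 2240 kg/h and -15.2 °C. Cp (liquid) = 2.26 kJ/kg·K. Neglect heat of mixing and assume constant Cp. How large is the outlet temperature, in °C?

T_out = -18.4 °C

Adiabatic, steady state ⇒ Σ ṁᵢCp,ᵢ(T_out − Tᵢ) = 0
Σ ṁᵢCp,ᵢTᵢ = 1550×2.26×-9.56 + 2380×2.26×-27.1 + 2240×2.26×-15.2 = -256200
Σ ṁᵢCp,ᵢ = 1550×2.26 + 2380×2.26 + 2240×2.26 = 13944
T_out = -256200 / 13944 = -18.373 °C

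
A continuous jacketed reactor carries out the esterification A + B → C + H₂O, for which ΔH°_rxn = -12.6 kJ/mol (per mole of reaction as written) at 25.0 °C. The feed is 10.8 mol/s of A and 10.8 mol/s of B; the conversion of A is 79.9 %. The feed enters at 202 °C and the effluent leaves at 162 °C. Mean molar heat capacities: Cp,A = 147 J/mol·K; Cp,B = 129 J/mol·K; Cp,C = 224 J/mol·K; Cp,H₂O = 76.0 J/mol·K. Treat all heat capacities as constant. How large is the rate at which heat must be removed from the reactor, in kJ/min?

Extent of reaction ξ = 0.799 × 10.8 = 8.6292 mol/s
Reaction term: ξ·ΔH°_rxn = 8.6292 × -12.6 = -108.73 kJ/s
Sensible, feed 202→25 °C: -527.6 kJ/s
Outlet flows (mol/s): A 2.1708, B 2.1708, C 8.6292, H₂O 8.6292
Sensible, products 25→162 °C: 436.74 kJ/s
Q = ΔH = -199.59 kJ/s = -199.59 kW
Heat removed = 11975 kJ/min

Q_out = 12000 kJ/min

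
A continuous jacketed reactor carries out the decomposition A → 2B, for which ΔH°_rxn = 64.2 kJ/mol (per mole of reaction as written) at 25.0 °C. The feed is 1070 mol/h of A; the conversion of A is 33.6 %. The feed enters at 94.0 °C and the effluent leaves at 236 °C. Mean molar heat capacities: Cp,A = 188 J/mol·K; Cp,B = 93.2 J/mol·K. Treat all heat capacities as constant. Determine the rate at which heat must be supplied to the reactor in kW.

Extent of reaction ξ = 0.336 × 1070 = 359.52 mol/h
Reaction term: ξ·ΔH°_rxn = 359.52 × 64.2 = 23081 kJ/h
Sensible, feed 94.0→25 °C: -13880 kJ/h
Outlet flows (mol/h): A 710.48, B 719.04
Sensible, products 25→236 °C: 42323 kJ/h
Q = ΔH = 51525 kJ/h = 14.312 kW
Heat supplied = 14.312 kW

Q_in = 14.3 kW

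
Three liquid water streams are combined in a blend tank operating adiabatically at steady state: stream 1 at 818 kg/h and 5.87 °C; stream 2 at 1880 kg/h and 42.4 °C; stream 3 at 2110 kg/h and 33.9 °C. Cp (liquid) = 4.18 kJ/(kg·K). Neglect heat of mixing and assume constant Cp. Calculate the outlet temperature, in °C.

T_out = 32.5 °C

No heat crosses the boundary, so H_out = H_in.
T_out = Σ ṁᵢCp,ᵢTᵢ / Σ ṁᵢCp,ᵢ
      = 652260 / 20097 = 32.455 °C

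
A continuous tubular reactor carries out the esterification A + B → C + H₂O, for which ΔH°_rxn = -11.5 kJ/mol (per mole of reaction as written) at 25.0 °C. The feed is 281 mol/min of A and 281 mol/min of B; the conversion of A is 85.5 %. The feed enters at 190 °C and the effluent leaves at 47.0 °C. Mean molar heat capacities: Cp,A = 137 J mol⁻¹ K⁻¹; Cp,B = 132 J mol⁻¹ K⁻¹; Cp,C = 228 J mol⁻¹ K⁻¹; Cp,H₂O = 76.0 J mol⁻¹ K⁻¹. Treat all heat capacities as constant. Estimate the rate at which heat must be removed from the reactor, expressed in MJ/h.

Q_out = 803 MJ/h

Extent of reaction ξ = 0.855 × 281 = 240.25 mol/min
Reaction term: ξ·ΔH°_rxn = 240.25 × -11.5 = -2762.9 kJ/min
Sensible, feed 190→25 °C: -12472 kJ/min
Outlet flows (mol/min): A 40.745, B 40.745, C 240.25, H₂O 240.25
Sensible, products 25→47.0 °C: 1848 kJ/min
Q = ΔH = -13387 kJ/min = -223.12 kW
Heat removed = 803.23 MJ/h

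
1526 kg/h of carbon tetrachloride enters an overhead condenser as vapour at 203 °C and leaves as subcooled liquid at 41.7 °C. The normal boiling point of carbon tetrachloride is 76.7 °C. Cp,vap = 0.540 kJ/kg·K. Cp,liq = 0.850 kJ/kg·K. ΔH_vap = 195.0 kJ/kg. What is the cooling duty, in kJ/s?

vapour 203→76.7 °C: -68.202 kJ/kg
condensation at 76.7 °C: -195 kJ/kg
liquid 76.7→41.7 °C: -29.75 kJ/kg
Δh = -68.202 + -195 + -29.75 = -292.95 kJ/kg
Q = ṁ·Δh = 1526 kg/h × -292.95 kJ/kg = -447040 kJ/h
|Q| = 124.18 kW

Q_c = 124 kJ/s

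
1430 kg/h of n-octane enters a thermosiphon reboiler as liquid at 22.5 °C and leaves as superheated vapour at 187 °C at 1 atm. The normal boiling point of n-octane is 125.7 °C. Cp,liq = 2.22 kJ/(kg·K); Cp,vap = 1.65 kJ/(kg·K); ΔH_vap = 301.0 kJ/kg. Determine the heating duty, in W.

liquid 22.5→125.7 °C: 229.1 kJ/kg
vaporisation at 125.7 °C: 301 kJ/kg
vapour 125.7→187 °C: 101.14 kJ/kg
Δh = 229.1 + 301 + 101.14 = 631.25 kJ/kg
Q = ṁ·Δh = 1430 kg/h × 631.25 kJ/kg = 902690 kJ/h
|Q| = 250.75 kW = 250750 W

Q = 251000 W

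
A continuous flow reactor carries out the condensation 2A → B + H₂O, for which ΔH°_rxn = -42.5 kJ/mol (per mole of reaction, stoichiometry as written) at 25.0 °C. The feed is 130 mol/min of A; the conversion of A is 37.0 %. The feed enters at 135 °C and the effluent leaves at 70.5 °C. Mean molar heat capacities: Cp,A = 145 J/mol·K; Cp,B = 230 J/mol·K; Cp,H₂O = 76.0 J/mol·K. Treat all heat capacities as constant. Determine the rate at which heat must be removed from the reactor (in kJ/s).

Q_out = 37.0 kJ/s

Extent of reaction ξ = 0.370 × 130 / 2 = 24.05 mol/min
Reaction term: ξ·ΔH°_rxn = 24.05 × -42.5 = -1022.1 kJ/min
Sensible, feed 135→25 °C: -2073.5 kJ/min
Outlet flows (mol/min): A 81.9, B 24.05, H₂O 24.05
Sensible, products 25→70.5 °C: 875.18 kJ/min
Q = ΔH = -2220.4 kJ/min = -37.007 kW
Heat removed = 37.007 kJ/s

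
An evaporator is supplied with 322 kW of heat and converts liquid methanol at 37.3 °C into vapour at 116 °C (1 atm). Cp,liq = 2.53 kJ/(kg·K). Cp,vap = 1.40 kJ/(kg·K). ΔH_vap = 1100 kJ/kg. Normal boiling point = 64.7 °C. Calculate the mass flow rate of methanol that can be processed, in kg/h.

ṁ = 934 kg/h

Δh = 2.53×(64.7−37.3) + 1100 + 1.40×(116−64.7) = 1241.1 kJ/kg
Q = 322 kW = 322 kJ/s = 1.1592e+06 kJ/h
ṁ = Q/Δh = 1.1592e+06 / 1241.1 = 933.98 kg/h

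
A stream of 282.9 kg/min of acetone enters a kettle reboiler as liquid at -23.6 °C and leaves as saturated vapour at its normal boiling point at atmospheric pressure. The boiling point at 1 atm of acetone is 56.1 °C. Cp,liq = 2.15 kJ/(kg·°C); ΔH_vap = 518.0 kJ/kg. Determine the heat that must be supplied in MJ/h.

liquid -23.6→56.1 °C: 171.35 kJ/kg
vaporisation at 56.1 °C: 518 kJ/kg
Δh = 171.35 + 518 = 689.36 kJ/kg
Q = ṁ·Δh = 282.9 kg/min × 689.36 kJ/kg = 195020 kJ/min
|Q| = 3250.3 kW = 11701 MJ/h

Q = 11700 MJ/h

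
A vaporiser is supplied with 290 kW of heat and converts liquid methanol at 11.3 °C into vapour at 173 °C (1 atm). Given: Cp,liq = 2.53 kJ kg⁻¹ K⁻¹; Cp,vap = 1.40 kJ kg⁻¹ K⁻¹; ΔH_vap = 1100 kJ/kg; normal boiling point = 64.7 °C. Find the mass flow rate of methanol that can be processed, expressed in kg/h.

ṁ = 753 kg/h

Δh = 2.53×(64.7−11.3) + 1100 + 1.40×(173−64.7) = 1386.7 kJ/kg
Q = 290 kW = 290 kJ/s = 1.044e+06 kJ/h
ṁ = Q/Δh = 1.044e+06 / 1386.7 = 752.85 kg/h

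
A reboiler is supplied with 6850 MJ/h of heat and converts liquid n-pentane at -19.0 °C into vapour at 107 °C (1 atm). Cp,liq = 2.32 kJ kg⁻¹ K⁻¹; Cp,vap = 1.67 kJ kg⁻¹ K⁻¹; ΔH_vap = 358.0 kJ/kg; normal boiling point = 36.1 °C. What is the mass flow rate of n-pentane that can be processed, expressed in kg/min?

Δh = 2.32×(36.1−-19.0) + 358.0 + 1.67×(107−36.1) = 604.24 kJ/kg
Q = 6850 MJ/h = 1902.8 kJ/s = 114170 kJ/min
ṁ = Q/Δh = 114170 / 604.24 = 188.94 kg/min

ṁ = 189 kg/min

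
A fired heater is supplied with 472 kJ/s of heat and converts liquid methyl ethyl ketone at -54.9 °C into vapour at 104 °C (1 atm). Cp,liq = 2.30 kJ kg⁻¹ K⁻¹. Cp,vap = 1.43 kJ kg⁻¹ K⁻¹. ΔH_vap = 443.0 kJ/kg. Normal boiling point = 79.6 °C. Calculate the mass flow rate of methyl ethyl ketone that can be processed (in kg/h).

Δh = 2.30×(79.6−-54.9) + 443.0 + 1.43×(104−79.6) = 787.24 kJ/kg
Q = 472 kJ/s = 472 kJ/s = 1.6992e+06 kJ/h
ṁ = Q/Δh = 1.6992e+06 / 787.24 = 2158.4 kg/h

ṁ = 2160 kg/h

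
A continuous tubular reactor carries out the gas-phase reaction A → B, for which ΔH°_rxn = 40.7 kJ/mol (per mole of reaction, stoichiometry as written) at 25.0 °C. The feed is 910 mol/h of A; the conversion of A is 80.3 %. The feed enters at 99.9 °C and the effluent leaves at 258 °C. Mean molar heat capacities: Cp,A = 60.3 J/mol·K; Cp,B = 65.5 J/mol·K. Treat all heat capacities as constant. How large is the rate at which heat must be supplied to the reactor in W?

Q_in = 10900 W

Extent of reaction ξ = 0.803 × 910 = 730.73 mol/h
Reaction term: ξ·ΔH°_rxn = 730.73 × 40.7 = 29741 kJ/h
Sensible, feed 99.9→25 °C: -4110 kJ/h
Outlet flows (mol/h): A 179.27, B 730.73
Sensible, products 25→258 °C: 13671 kJ/h
Q = ΔH = 39301 kJ/h = 10.917 kW
Heat supplied = 10917 W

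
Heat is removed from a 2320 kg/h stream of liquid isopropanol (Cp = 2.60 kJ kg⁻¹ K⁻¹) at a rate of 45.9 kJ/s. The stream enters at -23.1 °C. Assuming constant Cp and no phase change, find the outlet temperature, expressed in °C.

Q = 45.9 kJ/s = 165240 kJ/h
ΔT = Q/(ṁ·Cp) = 165240/(2320×2.60) = 27.394 K
T_out = -23.1 − 27.394 = -50.494 °C

T_out = -50.5 °C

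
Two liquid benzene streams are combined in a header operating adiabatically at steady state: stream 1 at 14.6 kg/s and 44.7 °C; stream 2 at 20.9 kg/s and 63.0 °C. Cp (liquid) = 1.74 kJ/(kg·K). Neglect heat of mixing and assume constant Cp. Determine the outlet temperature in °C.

Adiabatic, steady state ⇒ Σ ṁᵢCp,ᵢ(T_out − Tᵢ) = 0
Σ ṁᵢCp,ᵢTᵢ = 14.6×1.74×44.7 + 20.9×1.74×63.0 = 3426.6
Σ ṁᵢCp,ᵢ = 14.6×1.74 + 20.9×1.74 = 61.77
T_out = 3426.6 / 61.77 = 55.474 °C

T_out = 55.5 °C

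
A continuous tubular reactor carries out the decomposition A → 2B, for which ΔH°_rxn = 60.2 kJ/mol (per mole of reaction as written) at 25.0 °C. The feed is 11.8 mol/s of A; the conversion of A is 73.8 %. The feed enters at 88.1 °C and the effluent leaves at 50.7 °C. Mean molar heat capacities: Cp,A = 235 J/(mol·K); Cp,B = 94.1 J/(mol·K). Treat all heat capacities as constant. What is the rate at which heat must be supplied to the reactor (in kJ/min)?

Q_in = 24600 kJ/min

Extent of reaction ξ = 0.738 × 11.8 = 8.7084 mol/s
Reaction term: ξ·ΔH°_rxn = 8.7084 × 60.2 = 524.25 kJ/s
Sensible, feed 88.1→25 °C: -174.98 kJ/s
Outlet flows (mol/s): A 3.0916, B 17.417
Sensible, products 25→50.7 °C: 60.792 kJ/s
Q = ΔH = 410.06 kJ/s = 410.06 kW
Heat supplied = 24604 kJ/min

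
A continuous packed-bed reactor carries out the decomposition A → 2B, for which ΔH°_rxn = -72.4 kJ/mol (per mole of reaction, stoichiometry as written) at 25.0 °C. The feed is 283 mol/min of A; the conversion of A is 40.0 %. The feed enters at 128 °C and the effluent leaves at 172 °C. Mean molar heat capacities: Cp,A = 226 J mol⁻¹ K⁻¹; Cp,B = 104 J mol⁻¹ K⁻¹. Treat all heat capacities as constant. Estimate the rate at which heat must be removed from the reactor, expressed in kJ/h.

Q_out = 341000 kJ/h

Extent of reaction ξ = 0.400 × 283 = 113.2 mol/min
Reaction term: ξ·ΔH°_rxn = 113.2 × -72.4 = -8195.7 kJ/min
Sensible, feed 128→25 °C: -6587.7 kJ/min
Outlet flows (mol/min): A 169.8, B 226.4
Sensible, products 25→172 °C: 9102.3 kJ/min
Q = ΔH = -5681.1 kJ/min = -94.684 kW
Heat removed = 340860 kJ/h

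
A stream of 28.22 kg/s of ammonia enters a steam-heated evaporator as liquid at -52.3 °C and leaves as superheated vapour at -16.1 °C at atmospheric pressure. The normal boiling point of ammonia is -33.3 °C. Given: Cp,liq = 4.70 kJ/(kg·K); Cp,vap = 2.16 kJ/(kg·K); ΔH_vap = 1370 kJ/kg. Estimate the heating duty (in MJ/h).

Q = 152000 MJ/h

liquid -52.3→-33.3 °C: 89.3 kJ/kg
vaporisation at -33.3 °C: 1370 kJ/kg
vapour -33.3→-16.1 °C: 37.152 kJ/kg
Δh = 89.3 + 1370 + 37.152 = 1496.5 kJ/kg
Q = ṁ·Δh = 28.22 kg/s × 1496.5 kJ/kg = 42230 kJ/s
|Q| = 42230 kW = 152030 MJ/h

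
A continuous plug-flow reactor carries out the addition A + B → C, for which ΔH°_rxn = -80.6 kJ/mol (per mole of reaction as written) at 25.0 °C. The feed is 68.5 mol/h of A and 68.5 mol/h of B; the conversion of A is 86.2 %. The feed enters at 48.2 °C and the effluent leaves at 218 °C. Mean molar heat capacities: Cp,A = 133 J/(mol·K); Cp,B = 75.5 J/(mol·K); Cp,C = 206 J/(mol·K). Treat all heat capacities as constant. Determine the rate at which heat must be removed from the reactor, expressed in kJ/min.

Extent of reaction ξ = 0.862 × 68.5 = 59.047 mol/h
Reaction term: ξ·ΔH°_rxn = 59.047 × -80.6 = -4759.2 kJ/h
Sensible, feed 48.2→25 °C: -331.35 kJ/h
Outlet flows (mol/h): A 9.453, B 9.453, C 59.047
Sensible, products 25→218 °C: 2728 kJ/h
Q = ΔH = -2362.6 kJ/h = -0.65626 kW
Heat removed = 39.376 kJ/min

Q_out = 39.4 kJ/min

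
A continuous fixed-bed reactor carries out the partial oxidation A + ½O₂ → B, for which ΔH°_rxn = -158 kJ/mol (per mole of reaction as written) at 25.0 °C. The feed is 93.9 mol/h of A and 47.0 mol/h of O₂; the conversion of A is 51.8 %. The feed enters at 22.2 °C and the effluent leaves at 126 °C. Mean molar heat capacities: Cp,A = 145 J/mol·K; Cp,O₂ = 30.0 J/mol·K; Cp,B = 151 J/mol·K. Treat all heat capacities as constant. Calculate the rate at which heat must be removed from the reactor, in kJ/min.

Q_out = 103 kJ/min

Extent of reaction ξ = 0.518 × 93.9 = 48.64 mol/h
Reaction term: ξ·ΔH°_rxn = 48.64 × -158 = -7685.2 kJ/h
Sensible, feed 22.2→25 °C: 42.071 kJ/h
Outlet flows (mol/h): A 45.26, O₂ 22.68, B 48.64
Sensible, products 25→126 °C: 1473.4 kJ/h
Q = ΔH = -6169.7 kJ/h = -1.7138 kW
Heat removed = 102.83 kJ/min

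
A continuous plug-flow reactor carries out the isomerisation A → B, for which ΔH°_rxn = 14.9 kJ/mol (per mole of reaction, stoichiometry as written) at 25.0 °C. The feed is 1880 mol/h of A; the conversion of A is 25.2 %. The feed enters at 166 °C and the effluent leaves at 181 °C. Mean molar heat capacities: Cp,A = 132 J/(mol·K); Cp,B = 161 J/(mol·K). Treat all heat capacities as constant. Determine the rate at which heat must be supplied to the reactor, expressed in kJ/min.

Q_in = 215 kJ/min

Extent of reaction ξ = 0.252 × 1880 = 473.76 mol/h
Reaction term: ξ·ΔH°_rxn = 473.76 × 14.9 = 7059 kJ/h
Sensible, feed 166→25 °C: -34991 kJ/h
Outlet flows (mol/h): A 1406.2, B 473.76
Sensible, products 25→181 °C: 40856 kJ/h
Q = ΔH = 12925 kJ/h = 3.5902 kW
Heat supplied = 215.41 kJ/min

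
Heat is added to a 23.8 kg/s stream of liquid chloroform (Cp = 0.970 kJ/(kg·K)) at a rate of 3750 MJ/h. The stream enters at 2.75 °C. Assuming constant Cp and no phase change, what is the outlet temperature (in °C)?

Q = 3750 MJ/h = 1041.7 kJ/s
ΔT = Q/(ṁ·Cp) = 1041.7/(23.8×0.970) = 45.121 K
T_out = 2.75 + 45.121 = 47.871 °C

T_out = 47.9 °C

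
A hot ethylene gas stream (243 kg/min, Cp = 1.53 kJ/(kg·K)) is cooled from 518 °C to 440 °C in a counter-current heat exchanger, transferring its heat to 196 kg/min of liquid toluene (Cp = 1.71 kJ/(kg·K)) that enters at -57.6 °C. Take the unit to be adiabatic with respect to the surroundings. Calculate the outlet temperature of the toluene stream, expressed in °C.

T_c,out = 28.9 °C

Heat released by hot stream: Q = 243 × 1.53 × (518 − 440) = 29000 kJ/min
Energy balance on cold side (adiabatic exchanger): Q = ṁ_c·Cp_c·(T_c,out − T_c,in)
T_c,out = -57.6 + 29000/(196 × 1.71) = 28.925 °C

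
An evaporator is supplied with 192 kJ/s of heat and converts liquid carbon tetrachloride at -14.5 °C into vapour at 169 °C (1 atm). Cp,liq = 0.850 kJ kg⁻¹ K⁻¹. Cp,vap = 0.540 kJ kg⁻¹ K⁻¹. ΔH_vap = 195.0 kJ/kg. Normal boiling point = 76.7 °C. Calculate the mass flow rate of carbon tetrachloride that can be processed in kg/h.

ṁ = 2140 kg/h

Δh = 0.850×(76.7−-14.5) + 195.0 + 0.540×(169−76.7) = 322.36 kJ/kg
Q = 192 kJ/s = 192 kJ/s = 691200 kJ/h
ṁ = Q/Δh = 691200 / 322.36 = 2144.2 kg/h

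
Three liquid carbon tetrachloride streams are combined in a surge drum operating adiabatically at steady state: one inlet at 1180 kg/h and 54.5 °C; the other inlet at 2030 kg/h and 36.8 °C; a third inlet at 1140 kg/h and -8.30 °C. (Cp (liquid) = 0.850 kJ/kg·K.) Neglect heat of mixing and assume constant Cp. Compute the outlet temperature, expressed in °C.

T_out = 29.8 °C

Energy balance with Q = 0: Σ ṁᵢCp,ᵢ(T_out − Tᵢ) = 0
T_out = Σ ṁᵢCp,ᵢTᵢ / Σ ṁᵢCp,ᵢ
      = 110120 / 3697.5 = 29.782 °C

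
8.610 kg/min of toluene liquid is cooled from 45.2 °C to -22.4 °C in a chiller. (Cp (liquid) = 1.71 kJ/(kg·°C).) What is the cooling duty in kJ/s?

Q_c = 16.6 kJ/s

Q = ṁ·Cp·ΔT = 8.610 × 1.71 × (-22.4 − 45.2) = -995.28 kJ/min
Converting: 995.28 / 60 s = 16.588 kW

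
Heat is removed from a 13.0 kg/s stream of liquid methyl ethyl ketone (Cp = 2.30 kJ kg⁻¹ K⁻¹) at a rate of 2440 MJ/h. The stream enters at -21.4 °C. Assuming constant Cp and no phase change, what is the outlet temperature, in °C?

T_out = -44.1 °C

Q = 2440 MJ/h = 677.78 kJ/s
ΔT = Q/(ṁ·Cp) = 677.78/(13.0×2.30) = 22.668 K
T_out = -21.4 − 22.668 = -44.068 °C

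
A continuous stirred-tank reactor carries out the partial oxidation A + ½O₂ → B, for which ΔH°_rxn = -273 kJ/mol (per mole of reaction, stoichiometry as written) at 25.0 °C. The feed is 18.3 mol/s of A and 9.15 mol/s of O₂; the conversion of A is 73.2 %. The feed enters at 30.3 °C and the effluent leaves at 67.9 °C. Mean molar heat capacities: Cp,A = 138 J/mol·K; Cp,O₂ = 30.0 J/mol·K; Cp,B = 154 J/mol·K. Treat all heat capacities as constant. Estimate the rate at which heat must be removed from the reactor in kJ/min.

Q_out = 213000 kJ/min

Extent of reaction ξ = 0.732 × 18.3 = 13.396 mol/s
Reaction term: ξ·ΔH°_rxn = 13.396 × -273 = -3657 kJ/s
Sensible, feed 30.3→25 °C: -14.839 kJ/s
Outlet flows (mol/s): A 4.9044, O₂ 2.4522, B 13.396
Sensible, products 25→67.9 °C: 120.69 kJ/s
Q = ΔH = -3551.1 kJ/s = -3551.1 kW
Heat removed = 213070 kJ/min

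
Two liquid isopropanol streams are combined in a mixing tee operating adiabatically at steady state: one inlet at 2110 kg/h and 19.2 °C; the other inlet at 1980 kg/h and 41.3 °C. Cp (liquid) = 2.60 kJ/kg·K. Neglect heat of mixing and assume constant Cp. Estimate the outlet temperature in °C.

Adiabatic, steady state ⇒ Σ ṁᵢCp,ᵢ(T_out − Tᵢ) = 0
T_out = Σ ṁᵢCp,ᵢTᵢ / Σ ṁᵢCp,ᵢ
      = 317940 / 10634 = 29.899 °C

T_out = 29.9 °C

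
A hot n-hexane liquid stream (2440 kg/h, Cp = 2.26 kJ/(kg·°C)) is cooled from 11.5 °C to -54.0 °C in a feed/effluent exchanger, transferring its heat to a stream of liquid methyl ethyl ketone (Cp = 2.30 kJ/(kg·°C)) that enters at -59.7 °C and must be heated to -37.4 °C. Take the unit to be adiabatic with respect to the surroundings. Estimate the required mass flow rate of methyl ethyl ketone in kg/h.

Heat released by hot stream: Q = 2440 × 2.26 × (11.5 − -54.0) = 361190 kJ/h
Energy balance on cold side (adiabatic exchanger): Q = ṁ_c·Cp_c·(T_c,out − T_c,in)
ṁ_c = 361190 / [2.30 × (-37.4 − -59.7)] = 7042.2 kg/h

ṁ_c = 7040 kg/h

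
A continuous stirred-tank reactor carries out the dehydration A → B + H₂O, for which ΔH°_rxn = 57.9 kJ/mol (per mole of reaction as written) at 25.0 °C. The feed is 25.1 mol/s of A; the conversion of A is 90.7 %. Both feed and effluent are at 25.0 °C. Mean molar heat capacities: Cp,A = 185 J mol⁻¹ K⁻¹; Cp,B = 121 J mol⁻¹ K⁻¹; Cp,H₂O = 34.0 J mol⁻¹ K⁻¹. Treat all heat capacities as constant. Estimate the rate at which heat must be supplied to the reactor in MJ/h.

Q_in = 4750 MJ/h

Extent of reaction ξ = 0.907 × 25.1 = 22.766 mol/s
Reaction term: ξ·ΔH°_rxn = 22.766 × 57.9 = 1318.1 kJ/s
Q = ΔH = 1318.1 kJ/s = 1318.1 kW
Heat supplied = 4745.3 MJ/h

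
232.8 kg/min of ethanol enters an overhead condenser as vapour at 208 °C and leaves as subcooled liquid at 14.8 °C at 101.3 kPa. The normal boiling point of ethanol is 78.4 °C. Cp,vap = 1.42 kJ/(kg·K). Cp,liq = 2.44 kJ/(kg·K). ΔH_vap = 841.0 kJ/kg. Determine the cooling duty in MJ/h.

Q_c = 16500 MJ/h

vapour 208→78.4 °C: -184.03 kJ/kg
condensation at 78.4 °C: -841 kJ/kg
liquid 78.4→14.8 °C: -155.18 kJ/kg
Δh = -184.03 + -841 + -155.18 = -1180.2 kJ/kg
Q = ṁ·Δh = 232.8 kg/min × -1180.2 kJ/kg = -274750 kJ/min
|Q| = 4579.2 kW = 16485 MJ/h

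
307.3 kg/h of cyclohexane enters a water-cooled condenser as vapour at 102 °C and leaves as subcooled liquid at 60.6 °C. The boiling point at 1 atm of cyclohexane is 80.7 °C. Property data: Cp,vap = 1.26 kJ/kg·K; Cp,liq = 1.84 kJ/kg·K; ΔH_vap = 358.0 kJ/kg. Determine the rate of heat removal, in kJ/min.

vapour 102→80.7 °C: -26.838 kJ/kg
condensation at 80.7 °C: -358 kJ/kg
liquid 80.7→60.6 °C: -36.984 kJ/kg
Δh = -26.838 + -358 + -36.984 = -421.82 kJ/kg
Q = ṁ·Δh = 307.3 kg/h × -421.82 kJ/kg = -129630 kJ/h
|Q| = 36.007 kW = 2160.4 kJ/min

Q_c = 2160 kJ/min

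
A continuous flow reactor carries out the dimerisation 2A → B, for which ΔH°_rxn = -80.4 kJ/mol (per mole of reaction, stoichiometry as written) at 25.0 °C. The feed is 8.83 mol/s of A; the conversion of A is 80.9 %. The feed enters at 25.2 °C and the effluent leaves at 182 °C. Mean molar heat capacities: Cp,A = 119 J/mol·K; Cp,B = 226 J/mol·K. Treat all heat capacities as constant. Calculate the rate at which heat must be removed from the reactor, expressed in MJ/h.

Extent of reaction ξ = 0.809 × 8.83 / 2 = 3.5717 mol/s
Reaction term: ξ·ΔH°_rxn = 3.5717 × -80.4 = -287.17 kJ/s
Sensible, feed 25.2→25 °C: -0.21015 kJ/s
Outlet flows (mol/s): A 1.6865, B 3.5717
Sensible, products 25→182 °C: 158.24 kJ/s
Q = ΔH = -129.14 kJ/s = -129.14 kW
Heat removed = 464.89 MJ/h

Q_out = 465 MJ/h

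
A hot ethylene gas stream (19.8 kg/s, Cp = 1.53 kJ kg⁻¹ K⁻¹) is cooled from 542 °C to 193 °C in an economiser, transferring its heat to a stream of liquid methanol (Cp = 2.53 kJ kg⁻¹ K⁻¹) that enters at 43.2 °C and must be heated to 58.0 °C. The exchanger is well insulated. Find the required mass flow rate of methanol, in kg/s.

ṁ_c = 282 kg/s

Heat released by hot stream: Q = 19.8 × 1.53 × (542 − 193) = 10573 kJ/s
Energy balance on cold side (adiabatic exchanger): Q = ṁ_c·Cp_c·(T_c,out − T_c,in)
ṁ_c = 10573 / [2.53 × (58.0 − 43.2)] = 282.36 kg/s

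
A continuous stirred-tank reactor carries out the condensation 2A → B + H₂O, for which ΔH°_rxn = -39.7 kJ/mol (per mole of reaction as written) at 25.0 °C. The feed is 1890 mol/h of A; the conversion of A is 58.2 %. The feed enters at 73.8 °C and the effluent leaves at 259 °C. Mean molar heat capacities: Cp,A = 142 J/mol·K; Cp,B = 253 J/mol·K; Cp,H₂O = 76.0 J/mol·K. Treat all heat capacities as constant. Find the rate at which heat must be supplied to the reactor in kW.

Q_in = 9.35 kW

Extent of reaction ξ = 0.582 × 1890 / 2 = 549.99 mol/h
Reaction term: ξ·ΔH°_rxn = 549.99 × -39.7 = -21835 kJ/h
Sensible, feed 73.8→25 °C: -13097 kJ/h
Outlet flows (mol/h): A 790.02, B 549.99, H₂O 549.99
Sensible, products 25→259 °C: 68592 kJ/h
Q = ΔH = 33661 kJ/h = 9.3502 kW
Heat supplied = 9.3502 kW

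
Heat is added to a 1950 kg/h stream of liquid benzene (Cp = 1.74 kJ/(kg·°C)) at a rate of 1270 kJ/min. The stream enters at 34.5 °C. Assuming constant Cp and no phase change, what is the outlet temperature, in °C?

T_out = 57.0 °C

Q = 1270 kJ/min = 76200 kJ/h
ΔT = Q/(ṁ·Cp) = 76200/(1950×1.74) = 22.458 K
T_out = 34.5 + 22.458 = 56.958 °C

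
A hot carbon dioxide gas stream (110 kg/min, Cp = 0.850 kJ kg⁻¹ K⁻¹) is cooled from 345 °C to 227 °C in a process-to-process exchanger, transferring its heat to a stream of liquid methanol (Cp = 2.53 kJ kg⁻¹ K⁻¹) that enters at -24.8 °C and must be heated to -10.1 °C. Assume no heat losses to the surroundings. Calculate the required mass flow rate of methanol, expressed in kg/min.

Heat released by hot stream: Q = 110 × 0.850 × (345 − 227) = 11033 kJ/min
Energy balance on cold side (adiabatic exchanger): Q = ṁ_c·Cp_c·(T_c,out − T_c,in)
ṁ_c = 11033 / [2.53 × (-10.1 − -24.8)] = 296.66 kg/min

ṁ_c = 297 kg/min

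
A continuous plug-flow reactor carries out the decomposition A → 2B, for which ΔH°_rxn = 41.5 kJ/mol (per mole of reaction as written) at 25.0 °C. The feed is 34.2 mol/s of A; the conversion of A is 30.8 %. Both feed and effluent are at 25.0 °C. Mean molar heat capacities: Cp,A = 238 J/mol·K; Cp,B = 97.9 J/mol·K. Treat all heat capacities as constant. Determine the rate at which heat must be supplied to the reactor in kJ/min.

Extent of reaction ξ = 0.308 × 34.2 = 10.534 mol/s
Reaction term: ξ·ΔH°_rxn = 10.534 × 41.5 = 437.14 kJ/s
Q = ΔH = 437.14 kJ/s = 437.14 kW
Heat supplied = 26229 kJ/min

Q_in = 26200 kJ/min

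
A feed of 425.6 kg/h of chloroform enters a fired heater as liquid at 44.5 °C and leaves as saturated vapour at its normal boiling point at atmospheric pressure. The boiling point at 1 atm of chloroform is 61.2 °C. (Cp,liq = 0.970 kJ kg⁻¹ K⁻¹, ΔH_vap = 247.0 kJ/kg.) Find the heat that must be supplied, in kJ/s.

Q = 31.1 kJ/s

liquid 44.5→61.2 °C: 16.199 kJ/kg
vaporisation at 61.2 °C: 247 kJ/kg
Δh = 16.199 + 247 = 263.2 kJ/kg
Q = ṁ·Δh = 425.6 kg/h × 263.2 kJ/kg = 112020 kJ/h
|Q| = 31.116 kW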